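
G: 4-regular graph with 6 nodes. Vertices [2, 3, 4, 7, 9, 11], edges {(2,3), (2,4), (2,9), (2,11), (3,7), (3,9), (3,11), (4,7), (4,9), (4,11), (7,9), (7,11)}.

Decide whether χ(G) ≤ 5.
Yes, G is 5-colorable

A valid 5-coloring: color 1: [9, 11]; color 2: [3, 4]; color 3: [2, 7].
(χ(G) = 3 ≤ 5.)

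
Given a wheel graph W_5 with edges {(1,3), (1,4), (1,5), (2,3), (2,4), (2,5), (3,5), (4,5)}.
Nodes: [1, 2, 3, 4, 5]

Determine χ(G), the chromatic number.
χ(G) = 3

Clique number ω(G) = 3 (lower bound: χ ≥ ω).
The clique on [1, 3, 5] has size 3, forcing χ ≥ 3, and the coloring below uses 3 colors, so χ(G) = 3.
A valid 3-coloring: color 1: [5]; color 2: [3, 4]; color 3: [1, 2].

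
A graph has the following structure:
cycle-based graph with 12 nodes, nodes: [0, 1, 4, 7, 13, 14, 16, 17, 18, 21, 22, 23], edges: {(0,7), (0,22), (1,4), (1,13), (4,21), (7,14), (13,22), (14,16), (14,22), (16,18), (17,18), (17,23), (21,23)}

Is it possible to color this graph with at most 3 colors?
A valid 3-coloring: color 1: [1, 7, 16, 17, 21, 22]; color 2: [0, 4, 13, 14, 18, 23].
(χ(G) = 2 ≤ 3.)

Yes, G is 3-colorable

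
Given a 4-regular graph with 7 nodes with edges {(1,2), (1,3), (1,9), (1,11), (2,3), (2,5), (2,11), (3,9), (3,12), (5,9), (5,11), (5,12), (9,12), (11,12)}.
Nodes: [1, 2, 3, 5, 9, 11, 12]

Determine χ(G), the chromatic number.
Clique number ω(G) = 3 (lower bound: χ ≥ ω).
Suppose a proper 3-coloring c exists. The clique [1, 2, 3] takes 3 distinct colors; by symmetry let c(1) = 1, c(2) = 2, c(3) = 3.
- Vertex 9: neighbors [1, 3] already have colors [1, 3] ⇒ c(9) = 2.
- Vertex 11: neighbors [1, 2] already have colors [1, 2] ⇒ c(11) = 3.
- Vertex 5: neighbors [2, 11] already have colors [2, 3] ⇒ c(5) = 1.
- Vertex 12: neighbors [5, 9, 3] already have colors [1, 2, 3] — all 3 colors blocked. Contradiction.
The forced assignments end in a contradiction, so G has no proper 3-coloring (χ ≥ 4).
The coloring below uses 4 colors, so χ(G) = 4.
A valid 4-coloring: color 1: [3, 5]; color 2: [9, 11]; color 3: [2, 12]; color 4: [1].

χ(G) = 4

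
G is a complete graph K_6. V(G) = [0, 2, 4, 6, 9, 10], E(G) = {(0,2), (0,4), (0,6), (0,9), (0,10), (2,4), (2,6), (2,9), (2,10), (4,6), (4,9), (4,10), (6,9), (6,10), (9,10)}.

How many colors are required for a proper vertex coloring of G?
Clique number ω(G) = 6 (lower bound: χ ≥ ω).
The clique on [0, 2, 4, 6, 9, 10] has size 6, forcing χ ≥ 6, and the coloring below uses 6 colors, so χ(G) = 6.
A valid 6-coloring: color 1: [10]; color 2: [2]; color 3: [9]; color 4: [0]; color 5: [6]; color 6: [4].

χ(G) = 6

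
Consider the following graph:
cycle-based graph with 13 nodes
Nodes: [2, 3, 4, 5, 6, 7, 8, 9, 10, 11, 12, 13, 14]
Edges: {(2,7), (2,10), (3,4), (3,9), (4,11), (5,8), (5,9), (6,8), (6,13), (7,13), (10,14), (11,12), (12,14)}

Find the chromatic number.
Clique number ω(G) = 2 (lower bound: χ ≥ ω).
Odd cycle [2, 10, 14, 12, 11, 4, 3, 9, 5, 8, 6, 13, 7] needs 3 colors (χ ≥ 3).
The coloring below uses 3 colors, so χ(G) = 3.
A valid 3-coloring: color 1: [2, 3, 5, 11, 13, 14]; color 2: [4, 7, 8, 9, 10, 12]; color 3: [6].

χ(G) = 3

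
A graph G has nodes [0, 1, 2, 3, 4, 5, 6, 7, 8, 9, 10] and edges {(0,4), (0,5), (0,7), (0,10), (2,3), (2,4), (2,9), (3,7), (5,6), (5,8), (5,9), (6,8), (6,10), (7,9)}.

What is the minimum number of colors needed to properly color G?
χ(G) = 3

Clique number ω(G) = 3 (lower bound: χ ≥ ω).
The clique on [5, 6, 8] has size 3, forcing χ ≥ 3, and the coloring below uses 3 colors, so χ(G) = 3.
A valid 3-coloring: color 1: [1, 4, 5, 7, 10]; color 2: [0, 2, 6]; color 3: [3, 8, 9].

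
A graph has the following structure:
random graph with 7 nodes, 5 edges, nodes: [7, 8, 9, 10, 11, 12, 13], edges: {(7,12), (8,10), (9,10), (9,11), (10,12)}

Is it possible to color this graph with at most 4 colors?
A valid 4-coloring: color 1: [7, 10, 11, 13]; color 2: [8, 9, 12].
(χ(G) = 2 ≤ 4.)

Yes, G is 4-colorable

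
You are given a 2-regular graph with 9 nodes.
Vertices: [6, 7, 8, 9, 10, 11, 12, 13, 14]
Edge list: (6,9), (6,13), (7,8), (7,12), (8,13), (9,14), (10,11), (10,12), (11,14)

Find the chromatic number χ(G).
χ(G) = 3

Clique number ω(G) = 2 (lower bound: χ ≥ ω).
Odd cycle [10, 11, 14, 9, 6, 13, 8, 7, 12] needs 3 colors (χ ≥ 3).
The coloring below uses 3 colors, so χ(G) = 3.
A valid 3-coloring: color 1: [7, 10, 13, 14]; color 2: [8, 9, 11, 12]; color 3: [6].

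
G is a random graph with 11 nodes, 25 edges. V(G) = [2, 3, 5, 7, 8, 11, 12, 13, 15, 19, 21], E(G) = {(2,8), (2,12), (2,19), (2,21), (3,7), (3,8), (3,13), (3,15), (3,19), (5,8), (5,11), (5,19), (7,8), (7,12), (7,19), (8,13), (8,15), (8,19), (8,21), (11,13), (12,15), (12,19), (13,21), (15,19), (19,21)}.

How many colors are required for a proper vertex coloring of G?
Clique number ω(G) = 4 (lower bound: χ ≥ ω).
The clique on [2, 8, 19, 21] has size 4, forcing χ ≥ 4, and the coloring below uses 4 colors, so χ(G) = 4.
A valid 4-coloring: color 1: [13, 19]; color 2: [8, 11, 12]; color 3: [3, 5, 21]; color 4: [2, 7, 15].

χ(G) = 4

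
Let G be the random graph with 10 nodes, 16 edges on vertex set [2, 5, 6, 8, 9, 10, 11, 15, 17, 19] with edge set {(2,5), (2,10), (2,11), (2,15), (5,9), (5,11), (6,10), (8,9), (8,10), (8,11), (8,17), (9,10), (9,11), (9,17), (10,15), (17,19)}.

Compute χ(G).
Clique number ω(G) = 3 (lower bound: χ ≥ ω).
The clique on [2, 10, 15] has size 3, forcing χ ≥ 3, and the coloring below uses 3 colors, so χ(G) = 3.
A valid 3-coloring: color 1: [10, 11, 17]; color 2: [2, 6, 9, 19]; color 3: [5, 8, 15].

χ(G) = 3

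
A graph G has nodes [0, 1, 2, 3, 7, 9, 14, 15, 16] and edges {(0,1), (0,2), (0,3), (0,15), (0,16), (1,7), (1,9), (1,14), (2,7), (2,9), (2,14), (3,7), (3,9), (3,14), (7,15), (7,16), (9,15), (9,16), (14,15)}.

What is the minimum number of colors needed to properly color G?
χ(G) = 2

Clique number ω(G) = 2 (lower bound: χ ≥ ω).
The graph is bipartite (no odd cycle), so 2 colors suffice: χ(G) = 2.
A valid 2-coloring: color 1: [0, 7, 9, 14]; color 2: [1, 2, 3, 15, 16].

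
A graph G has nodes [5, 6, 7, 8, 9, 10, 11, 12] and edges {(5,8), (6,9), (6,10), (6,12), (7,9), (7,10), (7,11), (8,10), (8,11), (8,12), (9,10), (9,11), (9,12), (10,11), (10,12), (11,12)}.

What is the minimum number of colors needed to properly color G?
χ(G) = 4

Clique number ω(G) = 4 (lower bound: χ ≥ ω).
The clique on [8, 10, 11, 12] has size 4, forcing χ ≥ 4, and the coloring below uses 4 colors, so χ(G) = 4.
A valid 4-coloring: color 1: [5, 10]; color 2: [6, 11]; color 3: [8, 9]; color 4: [7, 12].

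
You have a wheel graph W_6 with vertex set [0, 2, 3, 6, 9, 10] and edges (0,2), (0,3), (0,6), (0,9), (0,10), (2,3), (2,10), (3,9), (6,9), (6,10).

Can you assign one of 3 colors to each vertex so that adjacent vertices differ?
Odd cycle [3, 2, 10, 6, 9] needs 3 colors (χ ≥ 3).
Vertex 0 is adjacent to every vertex of [2, 3, 6, 9, 10], which already need 3 colors among themselves, so 0 needs a new color (χ ≥ 4).
Hence χ(G) ≥ 4 > 3, so no proper 3-coloring exists.

No, G is not 3-colorable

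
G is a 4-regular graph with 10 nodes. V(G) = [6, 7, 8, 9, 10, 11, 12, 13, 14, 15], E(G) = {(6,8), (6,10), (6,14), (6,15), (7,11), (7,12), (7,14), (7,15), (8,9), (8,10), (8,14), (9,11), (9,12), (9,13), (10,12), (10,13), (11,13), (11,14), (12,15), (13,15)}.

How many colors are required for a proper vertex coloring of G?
Clique number ω(G) = 3 (lower bound: χ ≥ ω).
The clique on [6, 8, 10] has size 3, forcing χ ≥ 3, and the coloring below uses 3 colors, so χ(G) = 3.
A valid 3-coloring: color 1: [6, 7, 13]; color 2: [9, 10, 14, 15]; color 3: [8, 11, 12].

χ(G) = 3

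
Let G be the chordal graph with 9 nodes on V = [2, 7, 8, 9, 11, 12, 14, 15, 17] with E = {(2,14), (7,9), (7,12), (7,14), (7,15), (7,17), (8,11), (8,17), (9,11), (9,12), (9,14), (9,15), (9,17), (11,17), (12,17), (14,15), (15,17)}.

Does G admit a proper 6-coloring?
A valid 6-coloring: color 1: [2, 8, 9]; color 2: [14, 17]; color 3: [7, 11]; color 4: [12, 15].
(χ(G) = 4 ≤ 6.)

Yes, G is 6-colorable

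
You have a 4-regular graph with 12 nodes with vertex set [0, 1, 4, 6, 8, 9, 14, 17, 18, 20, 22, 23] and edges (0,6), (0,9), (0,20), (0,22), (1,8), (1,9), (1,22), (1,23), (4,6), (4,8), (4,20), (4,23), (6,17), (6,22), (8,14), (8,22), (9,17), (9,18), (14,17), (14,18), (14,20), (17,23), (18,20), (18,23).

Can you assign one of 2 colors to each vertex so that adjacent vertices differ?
No, G is not 2-colorable

The clique on vertices [0, 6, 22] has size 3 > 2, so it alone needs 3 colors.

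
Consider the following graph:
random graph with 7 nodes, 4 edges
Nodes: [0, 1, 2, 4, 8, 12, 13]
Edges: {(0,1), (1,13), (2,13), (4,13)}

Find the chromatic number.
Clique number ω(G) = 2 (lower bound: χ ≥ ω).
The graph is bipartite (no odd cycle), so 2 colors suffice: χ(G) = 2.
A valid 2-coloring: color 1: [0, 8, 12, 13]; color 2: [1, 2, 4].

χ(G) = 2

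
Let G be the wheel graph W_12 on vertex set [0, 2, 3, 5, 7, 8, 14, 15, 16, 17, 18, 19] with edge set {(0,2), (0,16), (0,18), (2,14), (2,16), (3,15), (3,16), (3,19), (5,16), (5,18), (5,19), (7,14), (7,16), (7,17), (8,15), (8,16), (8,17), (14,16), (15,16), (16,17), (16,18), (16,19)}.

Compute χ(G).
χ(G) = 4

Clique number ω(G) = 3 (lower bound: χ ≥ ω).
Odd cycle [19, 3, 15, 8, 17, 7, 14, 2, 0, 18, 5] needs 3 colors (χ ≥ 3).
Vertex 16 is adjacent to every vertex of [0, 2, 3, 5, 7, 8, 14, 15, 17, 18, 19], which already need 3 colors among themselves, so 16 needs a new color (χ ≥ 4).
The coloring below uses 4 colors, so χ(G) = 4.
A valid 4-coloring: color 1: [16]; color 2: [14, 15, 17, 18, 19]; color 3: [2, 3, 5, 7, 8]; color 4: [0].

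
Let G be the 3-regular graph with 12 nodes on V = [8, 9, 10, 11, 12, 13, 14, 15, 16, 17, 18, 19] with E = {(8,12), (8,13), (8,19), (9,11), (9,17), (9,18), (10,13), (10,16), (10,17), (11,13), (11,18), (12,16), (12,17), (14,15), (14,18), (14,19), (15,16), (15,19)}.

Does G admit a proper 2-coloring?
No, G is not 2-colorable

The clique on vertices [9, 11, 18] has size 3 > 2, so it alone needs 3 colors.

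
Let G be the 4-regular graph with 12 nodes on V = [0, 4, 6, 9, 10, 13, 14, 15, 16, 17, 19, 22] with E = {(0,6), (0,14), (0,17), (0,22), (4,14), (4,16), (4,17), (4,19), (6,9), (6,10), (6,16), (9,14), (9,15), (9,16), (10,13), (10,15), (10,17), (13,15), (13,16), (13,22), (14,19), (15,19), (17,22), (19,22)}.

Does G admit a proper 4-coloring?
A valid 4-coloring: color 1: [9, 13, 17, 19]; color 2: [10, 14, 16, 22]; color 3: [0, 4, 15]; color 4: [6].
(χ(G) = 3 ≤ 4.)

Yes, G is 4-colorable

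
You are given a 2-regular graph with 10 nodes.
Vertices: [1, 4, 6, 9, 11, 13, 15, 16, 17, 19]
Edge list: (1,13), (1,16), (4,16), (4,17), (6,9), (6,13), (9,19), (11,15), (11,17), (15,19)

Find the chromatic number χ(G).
χ(G) = 2

Clique number ω(G) = 2 (lower bound: χ ≥ ω).
The graph is bipartite (no odd cycle), so 2 colors suffice: χ(G) = 2.
A valid 2-coloring: color 1: [1, 4, 6, 11, 19]; color 2: [9, 13, 15, 16, 17].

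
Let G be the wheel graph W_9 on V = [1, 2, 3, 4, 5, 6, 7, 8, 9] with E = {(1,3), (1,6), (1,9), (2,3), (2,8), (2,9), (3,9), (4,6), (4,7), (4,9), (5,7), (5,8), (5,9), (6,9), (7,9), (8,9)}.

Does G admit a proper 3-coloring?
Yes, G is 3-colorable

A valid 3-coloring: color 1: [9]; color 2: [3, 6, 7, 8]; color 3: [1, 2, 4, 5].
(χ(G) = 3 ≤ 3.)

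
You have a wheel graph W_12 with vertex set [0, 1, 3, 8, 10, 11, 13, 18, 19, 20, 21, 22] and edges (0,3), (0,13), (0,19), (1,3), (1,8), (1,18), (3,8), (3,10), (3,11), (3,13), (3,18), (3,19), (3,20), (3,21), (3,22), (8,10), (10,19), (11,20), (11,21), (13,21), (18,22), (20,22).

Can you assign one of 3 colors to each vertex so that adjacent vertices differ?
Odd cycle [13, 21, 11, 20, 22, 18, 1, 8, 10, 19, 0] needs 3 colors (χ ≥ 3).
Vertex 3 is adjacent to every vertex of [0, 1, 8, 10, 11, 13, 18, 19, 20, 21, 22], which already need 3 colors among themselves, so 3 needs a new color (χ ≥ 4).
Hence χ(G) ≥ 4 > 3, so no proper 3-coloring exists.

No, G is not 3-colorable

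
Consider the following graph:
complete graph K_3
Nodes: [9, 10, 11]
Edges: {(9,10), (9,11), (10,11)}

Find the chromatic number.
Clique number ω(G) = 3 (lower bound: χ ≥ ω).
The clique on [9, 10, 11] has size 3, forcing χ ≥ 3, and the coloring below uses 3 colors, so χ(G) = 3.
A valid 3-coloring: color 1: [9]; color 2: [10]; color 3: [11].

χ(G) = 3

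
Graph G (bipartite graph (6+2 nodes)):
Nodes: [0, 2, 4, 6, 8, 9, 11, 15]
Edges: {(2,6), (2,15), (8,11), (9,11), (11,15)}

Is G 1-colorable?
No, G is not 1-colorable

Edge (2,6) forces its endpoints to differ, so 1 color is not enough.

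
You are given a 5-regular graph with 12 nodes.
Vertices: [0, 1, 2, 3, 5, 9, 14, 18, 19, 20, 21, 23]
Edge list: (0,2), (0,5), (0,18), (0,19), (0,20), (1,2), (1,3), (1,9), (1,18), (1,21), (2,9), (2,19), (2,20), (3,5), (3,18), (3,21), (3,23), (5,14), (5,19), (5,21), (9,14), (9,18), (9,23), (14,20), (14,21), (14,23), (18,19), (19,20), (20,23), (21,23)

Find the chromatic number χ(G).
Clique number ω(G) = 4 (lower bound: χ ≥ ω).
The clique on [0, 2, 19, 20] has size 4, forcing χ ≥ 4, and the coloring below uses 4 colors, so χ(G) = 4.
A valid 4-coloring: color 1: [1, 14, 19]; color 2: [2, 5, 18, 23]; color 3: [9, 20, 21]; color 4: [0, 3].

χ(G) = 4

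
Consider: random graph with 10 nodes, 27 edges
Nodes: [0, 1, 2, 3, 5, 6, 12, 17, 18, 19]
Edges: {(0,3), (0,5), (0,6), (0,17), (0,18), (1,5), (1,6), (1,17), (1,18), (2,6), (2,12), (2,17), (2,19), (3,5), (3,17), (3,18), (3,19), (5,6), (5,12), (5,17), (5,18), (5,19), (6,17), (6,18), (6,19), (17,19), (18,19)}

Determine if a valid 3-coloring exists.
No, G is not 3-colorable

The clique on vertices [2, 6, 17, 19] has size 4 > 3, so it alone needs 4 colors.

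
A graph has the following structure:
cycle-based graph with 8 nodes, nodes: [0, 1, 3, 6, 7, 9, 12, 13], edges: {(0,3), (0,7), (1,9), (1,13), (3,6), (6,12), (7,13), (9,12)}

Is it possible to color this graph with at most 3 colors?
A valid 3-coloring: color 1: [0, 6, 9, 13]; color 2: [1, 3, 7, 12].
(χ(G) = 2 ≤ 3.)

Yes, G is 3-colorable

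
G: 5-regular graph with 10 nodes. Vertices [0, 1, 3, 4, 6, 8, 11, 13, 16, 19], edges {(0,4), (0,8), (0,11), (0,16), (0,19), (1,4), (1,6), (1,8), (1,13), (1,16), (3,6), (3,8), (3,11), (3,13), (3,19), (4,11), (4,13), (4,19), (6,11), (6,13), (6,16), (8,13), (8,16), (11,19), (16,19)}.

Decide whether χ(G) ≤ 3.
No, G is not 3-colorable

The clique on vertices [0, 4, 11, 19] has size 4 > 3, so it alone needs 4 colors.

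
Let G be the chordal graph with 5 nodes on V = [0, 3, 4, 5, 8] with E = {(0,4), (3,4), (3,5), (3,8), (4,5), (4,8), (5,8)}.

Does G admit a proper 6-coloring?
A valid 6-coloring: color 1: [4]; color 2: [0, 3]; color 3: [8]; color 4: [5].
(χ(G) = 4 ≤ 6.)

Yes, G is 6-colorable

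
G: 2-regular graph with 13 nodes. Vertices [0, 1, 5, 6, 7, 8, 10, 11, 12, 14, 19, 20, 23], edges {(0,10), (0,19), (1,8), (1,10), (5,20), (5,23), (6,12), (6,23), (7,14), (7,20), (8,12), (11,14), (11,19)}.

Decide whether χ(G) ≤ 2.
Odd cycle [6, 12, 8, 1, 10, 0, 19, 11, 14, 7, 20, 5, 23] needs 3 colors (χ ≥ 3).
Hence χ(G) ≥ 3 > 2, so no proper 2-coloring exists.

No, G is not 2-colorable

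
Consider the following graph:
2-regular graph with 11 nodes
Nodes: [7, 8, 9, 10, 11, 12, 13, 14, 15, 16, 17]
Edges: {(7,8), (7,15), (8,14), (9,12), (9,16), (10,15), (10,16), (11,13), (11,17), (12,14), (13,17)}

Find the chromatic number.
χ(G) = 3

Clique number ω(G) = 3 (lower bound: χ ≥ ω).
The clique on [11, 13, 17] has size 3, forcing χ ≥ 3, and the coloring below uses 3 colors, so χ(G) = 3.
A valid 3-coloring: color 1: [8, 12, 15, 16, 17]; color 2: [7, 9, 10, 11, 14]; color 3: [13].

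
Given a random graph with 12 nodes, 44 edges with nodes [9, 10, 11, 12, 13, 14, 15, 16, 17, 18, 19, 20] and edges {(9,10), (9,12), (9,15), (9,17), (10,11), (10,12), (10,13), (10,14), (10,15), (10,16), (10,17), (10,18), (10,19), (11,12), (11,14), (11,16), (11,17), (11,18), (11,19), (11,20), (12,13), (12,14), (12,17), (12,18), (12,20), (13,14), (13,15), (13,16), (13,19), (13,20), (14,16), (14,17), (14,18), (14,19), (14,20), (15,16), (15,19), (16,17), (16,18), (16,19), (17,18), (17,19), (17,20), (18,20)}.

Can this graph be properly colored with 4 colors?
No, G is not 4-colorable

The clique on vertices [10, 11, 14, 16, 17, 18] has size 6 > 4, so it alone needs 6 colors.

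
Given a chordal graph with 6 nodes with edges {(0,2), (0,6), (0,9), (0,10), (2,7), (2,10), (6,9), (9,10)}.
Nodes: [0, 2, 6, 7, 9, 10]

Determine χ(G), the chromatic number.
χ(G) = 3

Clique number ω(G) = 3 (lower bound: χ ≥ ω).
The clique on [0, 9, 10] has size 3, forcing χ ≥ 3, and the coloring below uses 3 colors, so χ(G) = 3.
A valid 3-coloring: color 1: [0, 7]; color 2: [6, 10]; color 3: [2, 9].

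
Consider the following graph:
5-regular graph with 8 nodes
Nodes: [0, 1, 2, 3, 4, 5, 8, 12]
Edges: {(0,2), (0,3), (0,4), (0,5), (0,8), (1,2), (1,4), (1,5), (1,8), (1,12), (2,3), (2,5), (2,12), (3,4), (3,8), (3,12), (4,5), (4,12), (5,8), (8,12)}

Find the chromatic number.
χ(G) = 4

Clique number ω(G) = 3 (lower bound: χ ≥ ω).
Odd cycle [5, 1, 12, 3, 0] needs 3 colors (χ ≥ 3).
Vertex 2 is adjacent to every vertex of [0, 1, 3, 5, 12], which already need 3 colors among themselves, so 2 needs a new color (χ ≥ 4).
The coloring below uses 4 colors, so χ(G) = 4.
A valid 4-coloring: color 1: [3, 5]; color 2: [2, 4, 8]; color 3: [0, 12]; color 4: [1].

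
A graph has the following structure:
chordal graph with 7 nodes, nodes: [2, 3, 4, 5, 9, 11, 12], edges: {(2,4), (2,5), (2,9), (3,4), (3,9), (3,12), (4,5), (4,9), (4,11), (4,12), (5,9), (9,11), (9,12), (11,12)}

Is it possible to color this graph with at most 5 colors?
A valid 5-coloring: color 1: [9]; color 2: [4]; color 3: [5, 12]; color 4: [2, 3, 11].
(χ(G) = 4 ≤ 5.)

Yes, G is 5-colorable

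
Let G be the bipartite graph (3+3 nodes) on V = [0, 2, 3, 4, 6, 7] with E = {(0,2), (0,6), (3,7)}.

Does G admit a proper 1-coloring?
Edge (0,2) forces its endpoints to differ, so 1 color is not enough.

No, G is not 1-colorable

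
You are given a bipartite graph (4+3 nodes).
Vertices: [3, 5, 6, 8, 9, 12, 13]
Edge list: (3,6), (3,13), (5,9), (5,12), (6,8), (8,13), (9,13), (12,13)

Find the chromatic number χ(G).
χ(G) = 2

Clique number ω(G) = 2 (lower bound: χ ≥ ω).
The graph is bipartite (no odd cycle), so 2 colors suffice: χ(G) = 2.
A valid 2-coloring: color 1: [5, 6, 13]; color 2: [3, 8, 9, 12].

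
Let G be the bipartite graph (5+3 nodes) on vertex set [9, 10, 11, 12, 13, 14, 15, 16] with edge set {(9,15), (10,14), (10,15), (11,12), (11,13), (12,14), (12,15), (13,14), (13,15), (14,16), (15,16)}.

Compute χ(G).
χ(G) = 2

Clique number ω(G) = 2 (lower bound: χ ≥ ω).
The graph is bipartite (no odd cycle), so 2 colors suffice: χ(G) = 2.
A valid 2-coloring: color 1: [11, 14, 15]; color 2: [9, 10, 12, 13, 16].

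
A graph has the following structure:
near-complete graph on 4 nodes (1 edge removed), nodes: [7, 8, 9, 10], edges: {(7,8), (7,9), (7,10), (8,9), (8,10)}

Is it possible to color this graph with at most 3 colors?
A valid 3-coloring: color 1: [7]; color 2: [8]; color 3: [9, 10].
(χ(G) = 3 ≤ 3.)

Yes, G is 3-colorable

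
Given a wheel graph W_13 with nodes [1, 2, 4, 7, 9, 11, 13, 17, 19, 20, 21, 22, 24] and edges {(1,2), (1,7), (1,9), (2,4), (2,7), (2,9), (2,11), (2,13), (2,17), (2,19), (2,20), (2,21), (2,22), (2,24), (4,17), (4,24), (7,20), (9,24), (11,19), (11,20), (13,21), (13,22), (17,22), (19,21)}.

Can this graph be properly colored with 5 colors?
Yes, G is 5-colorable

A valid 5-coloring: color 1: [2]; color 2: [1, 13, 17, 19, 20, 24]; color 3: [4, 7, 9, 11, 21, 22].
(χ(G) = 3 ≤ 5.)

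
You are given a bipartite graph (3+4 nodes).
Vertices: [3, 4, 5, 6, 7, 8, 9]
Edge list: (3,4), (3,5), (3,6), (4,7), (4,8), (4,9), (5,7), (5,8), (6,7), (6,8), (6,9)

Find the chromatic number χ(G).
χ(G) = 2

Clique number ω(G) = 2 (lower bound: χ ≥ ω).
The graph is bipartite (no odd cycle), so 2 colors suffice: χ(G) = 2.
A valid 2-coloring: color 1: [4, 5, 6]; color 2: [3, 7, 8, 9].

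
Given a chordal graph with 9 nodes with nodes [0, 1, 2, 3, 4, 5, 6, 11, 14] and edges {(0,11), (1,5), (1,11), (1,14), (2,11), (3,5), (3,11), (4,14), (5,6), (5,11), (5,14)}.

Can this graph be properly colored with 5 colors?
Yes, G is 5-colorable

A valid 5-coloring: color 1: [0, 2, 4, 5]; color 2: [6, 11, 14]; color 3: [1, 3].
(χ(G) = 3 ≤ 5.)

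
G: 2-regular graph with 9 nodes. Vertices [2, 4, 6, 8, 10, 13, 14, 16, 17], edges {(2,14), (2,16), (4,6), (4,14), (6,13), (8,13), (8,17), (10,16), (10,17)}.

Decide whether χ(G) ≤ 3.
A valid 3-coloring: color 1: [2, 4, 8, 10]; color 2: [6, 14, 16, 17]; color 3: [13].
(χ(G) = 3 ≤ 3.)

Yes, G is 3-colorable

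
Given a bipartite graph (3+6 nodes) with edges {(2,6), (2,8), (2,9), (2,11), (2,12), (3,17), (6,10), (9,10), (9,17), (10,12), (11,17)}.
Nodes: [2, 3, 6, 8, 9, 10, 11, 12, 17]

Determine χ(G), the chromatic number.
Clique number ω(G) = 2 (lower bound: χ ≥ ω).
The graph is bipartite (no odd cycle), so 2 colors suffice: χ(G) = 2.
A valid 2-coloring: color 1: [2, 10, 17]; color 2: [3, 6, 8, 9, 11, 12].

χ(G) = 2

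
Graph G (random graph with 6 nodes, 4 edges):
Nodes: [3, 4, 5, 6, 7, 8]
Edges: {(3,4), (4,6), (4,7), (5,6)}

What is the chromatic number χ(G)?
χ(G) = 2

Clique number ω(G) = 2 (lower bound: χ ≥ ω).
The graph is bipartite (no odd cycle), so 2 colors suffice: χ(G) = 2.
A valid 2-coloring: color 1: [4, 5, 8]; color 2: [3, 6, 7].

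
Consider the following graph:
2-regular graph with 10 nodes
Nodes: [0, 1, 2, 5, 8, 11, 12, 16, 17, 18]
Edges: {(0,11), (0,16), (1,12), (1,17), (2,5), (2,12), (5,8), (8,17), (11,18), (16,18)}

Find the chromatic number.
Clique number ω(G) = 2 (lower bound: χ ≥ ω).
The graph is bipartite (no odd cycle), so 2 colors suffice: χ(G) = 2.
A valid 2-coloring: color 1: [0, 5, 12, 17, 18]; color 2: [1, 2, 8, 11, 16].

χ(G) = 2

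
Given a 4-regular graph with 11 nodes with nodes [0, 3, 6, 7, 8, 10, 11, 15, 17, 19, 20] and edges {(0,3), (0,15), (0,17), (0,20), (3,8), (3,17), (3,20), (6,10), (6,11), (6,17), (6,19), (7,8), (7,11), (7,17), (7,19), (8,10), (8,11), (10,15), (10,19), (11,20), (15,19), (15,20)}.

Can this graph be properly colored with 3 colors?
Yes, G is 3-colorable

A valid 3-coloring: color 1: [0, 10, 11]; color 2: [8, 17, 19, 20]; color 3: [3, 6, 7, 15].
(χ(G) = 3 ≤ 3.)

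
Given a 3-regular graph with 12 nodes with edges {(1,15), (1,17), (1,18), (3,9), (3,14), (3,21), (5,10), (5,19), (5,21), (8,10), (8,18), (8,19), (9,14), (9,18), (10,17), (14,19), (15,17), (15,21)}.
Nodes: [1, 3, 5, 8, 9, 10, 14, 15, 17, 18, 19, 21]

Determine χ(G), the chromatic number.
χ(G) = 3

Clique number ω(G) = 3 (lower bound: χ ≥ ω).
The clique on [1, 15, 17] has size 3, forcing χ ≥ 3, and the coloring below uses 3 colors, so χ(G) = 3.
A valid 3-coloring: color 1: [1, 3, 10, 19]; color 2: [14, 17, 18, 21]; color 3: [5, 8, 9, 15].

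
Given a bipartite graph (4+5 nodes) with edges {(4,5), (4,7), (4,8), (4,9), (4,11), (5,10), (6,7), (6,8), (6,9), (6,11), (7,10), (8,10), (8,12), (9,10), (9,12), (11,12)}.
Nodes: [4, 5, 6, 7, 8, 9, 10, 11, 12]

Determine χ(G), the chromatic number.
χ(G) = 2

Clique number ω(G) = 2 (lower bound: χ ≥ ω).
The graph is bipartite (no odd cycle), so 2 colors suffice: χ(G) = 2.
A valid 2-coloring: color 1: [4, 6, 10, 12]; color 2: [5, 7, 8, 9, 11].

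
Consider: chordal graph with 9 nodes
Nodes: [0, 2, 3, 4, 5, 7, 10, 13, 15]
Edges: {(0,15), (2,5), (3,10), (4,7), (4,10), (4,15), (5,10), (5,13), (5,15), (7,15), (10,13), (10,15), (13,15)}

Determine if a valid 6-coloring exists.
A valid 6-coloring: color 1: [2, 3, 15]; color 2: [0, 7, 10]; color 3: [4, 5]; color 4: [13].
(χ(G) = 4 ≤ 6.)

Yes, G is 6-colorable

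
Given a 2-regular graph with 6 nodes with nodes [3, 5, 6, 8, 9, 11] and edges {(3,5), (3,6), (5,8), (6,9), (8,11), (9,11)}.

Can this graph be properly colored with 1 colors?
No, G is not 1-colorable

Edge (8,11) forces its endpoints to differ, so 1 color is not enough.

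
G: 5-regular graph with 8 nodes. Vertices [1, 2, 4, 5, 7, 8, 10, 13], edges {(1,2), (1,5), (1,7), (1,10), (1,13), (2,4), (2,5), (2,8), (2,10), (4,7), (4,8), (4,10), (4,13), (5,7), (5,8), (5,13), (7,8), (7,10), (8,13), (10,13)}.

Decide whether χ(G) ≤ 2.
The clique on vertices [2, 4, 8] has size 3 > 2, so it alone needs 3 colors.

No, G is not 2-colorable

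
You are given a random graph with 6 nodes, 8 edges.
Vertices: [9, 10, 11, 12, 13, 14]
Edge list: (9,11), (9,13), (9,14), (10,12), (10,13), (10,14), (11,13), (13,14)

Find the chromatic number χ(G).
Clique number ω(G) = 3 (lower bound: χ ≥ ω).
The clique on [9, 11, 13] has size 3, forcing χ ≥ 3, and the coloring below uses 3 colors, so χ(G) = 3.
A valid 3-coloring: color 1: [12, 13]; color 2: [9, 10]; color 3: [11, 14].

χ(G) = 3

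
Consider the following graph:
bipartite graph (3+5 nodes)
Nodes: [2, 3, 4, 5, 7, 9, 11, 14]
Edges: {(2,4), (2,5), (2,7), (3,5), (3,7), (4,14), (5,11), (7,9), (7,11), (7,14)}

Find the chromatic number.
χ(G) = 2

Clique number ω(G) = 2 (lower bound: χ ≥ ω).
The graph is bipartite (no odd cycle), so 2 colors suffice: χ(G) = 2.
A valid 2-coloring: color 1: [4, 5, 7]; color 2: [2, 3, 9, 11, 14].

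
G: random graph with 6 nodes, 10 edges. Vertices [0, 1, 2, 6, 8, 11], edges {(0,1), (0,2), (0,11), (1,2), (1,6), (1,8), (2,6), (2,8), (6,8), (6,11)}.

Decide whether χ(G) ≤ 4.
Yes, G is 4-colorable

A valid 4-coloring: color 1: [1, 11]; color 2: [2]; color 3: [0, 6]; color 4: [8].
(χ(G) = 4 ≤ 4.)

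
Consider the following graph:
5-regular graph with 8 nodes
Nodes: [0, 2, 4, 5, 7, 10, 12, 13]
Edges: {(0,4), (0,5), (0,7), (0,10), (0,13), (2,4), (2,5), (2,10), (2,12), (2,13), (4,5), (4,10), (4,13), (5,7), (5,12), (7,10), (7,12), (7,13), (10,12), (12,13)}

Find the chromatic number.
Clique number ω(G) = 3 (lower bound: χ ≥ ω).
Odd cycle [7, 0, 4, 2, 12] needs 3 colors (χ ≥ 3).
Vertex 5 is adjacent to every vertex of [0, 2, 4, 7, 12], which already need 3 colors among themselves, so 5 needs a new color (χ ≥ 4).
The coloring below uses 4 colors, so χ(G) = 4.
A valid 4-coloring: color 1: [5, 10, 13]; color 2: [0, 2]; color 3: [4, 7]; color 4: [12].

χ(G) = 4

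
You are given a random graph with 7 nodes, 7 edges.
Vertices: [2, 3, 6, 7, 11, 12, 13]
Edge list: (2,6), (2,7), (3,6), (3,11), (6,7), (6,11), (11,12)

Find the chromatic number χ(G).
Clique number ω(G) = 3 (lower bound: χ ≥ ω).
The clique on [2, 6, 7] has size 3, forcing χ ≥ 3, and the coloring below uses 3 colors, so χ(G) = 3.
A valid 3-coloring: color 1: [6, 12, 13]; color 2: [2, 11]; color 3: [3, 7].

χ(G) = 3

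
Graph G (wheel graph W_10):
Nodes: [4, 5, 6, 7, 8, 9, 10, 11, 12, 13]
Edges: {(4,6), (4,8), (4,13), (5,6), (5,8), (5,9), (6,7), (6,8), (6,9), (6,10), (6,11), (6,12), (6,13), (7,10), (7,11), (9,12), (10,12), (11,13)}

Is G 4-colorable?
Yes, G is 4-colorable

A valid 4-coloring: color 1: [6]; color 2: [7, 8, 9, 13]; color 3: [4, 5, 11, 12]; color 4: [10].
(χ(G) = 4 ≤ 4.)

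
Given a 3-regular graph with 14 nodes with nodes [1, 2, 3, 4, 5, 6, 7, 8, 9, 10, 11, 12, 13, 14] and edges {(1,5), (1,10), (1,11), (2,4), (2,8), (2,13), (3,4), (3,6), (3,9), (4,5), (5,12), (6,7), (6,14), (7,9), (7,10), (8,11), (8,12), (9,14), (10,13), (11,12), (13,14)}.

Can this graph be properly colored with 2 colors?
No, G is not 2-colorable

The clique on vertices [8, 11, 12] has size 3 > 2, so it alone needs 3 colors.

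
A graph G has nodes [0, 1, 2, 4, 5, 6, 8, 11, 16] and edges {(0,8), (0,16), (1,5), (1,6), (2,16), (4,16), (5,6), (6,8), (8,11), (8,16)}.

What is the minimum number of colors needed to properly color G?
Clique number ω(G) = 3 (lower bound: χ ≥ ω).
The clique on [1, 5, 6] has size 3, forcing χ ≥ 3, and the coloring below uses 3 colors, so χ(G) = 3.
A valid 3-coloring: color 1: [6, 11, 16]; color 2: [2, 4, 5, 8]; color 3: [0, 1].

χ(G) = 3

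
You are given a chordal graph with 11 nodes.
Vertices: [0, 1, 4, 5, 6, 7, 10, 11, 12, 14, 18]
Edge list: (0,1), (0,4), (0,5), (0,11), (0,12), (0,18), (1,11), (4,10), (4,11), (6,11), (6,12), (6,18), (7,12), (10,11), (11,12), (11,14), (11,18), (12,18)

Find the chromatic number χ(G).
Clique number ω(G) = 4 (lower bound: χ ≥ ω).
The clique on [0, 11, 12, 18] has size 4, forcing χ ≥ 4, and the coloring below uses 4 colors, so χ(G) = 4.
A valid 4-coloring: color 1: [5, 7, 11]; color 2: [0, 6, 10, 14]; color 3: [1, 4, 12]; color 4: [18].

χ(G) = 4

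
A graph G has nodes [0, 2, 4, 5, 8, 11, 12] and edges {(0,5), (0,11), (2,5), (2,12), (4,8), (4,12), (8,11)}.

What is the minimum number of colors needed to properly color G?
Clique number ω(G) = 2 (lower bound: χ ≥ ω).
Odd cycle [5, 2, 12, 4, 8, 11, 0] needs 3 colors (χ ≥ 3).
The coloring below uses 3 colors, so χ(G) = 3.
A valid 3-coloring: color 1: [2, 4, 11]; color 2: [0, 8, 12]; color 3: [5].

χ(G) = 3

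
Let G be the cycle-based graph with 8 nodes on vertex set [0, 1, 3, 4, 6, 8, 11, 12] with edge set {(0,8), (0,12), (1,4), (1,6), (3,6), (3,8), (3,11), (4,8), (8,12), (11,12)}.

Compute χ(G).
Clique number ω(G) = 3 (lower bound: χ ≥ ω).
The clique on [0, 8, 12] has size 3, forcing χ ≥ 3, and the coloring below uses 3 colors, so χ(G) = 3.
A valid 3-coloring: color 1: [6, 8, 11]; color 2: [1, 3, 12]; color 3: [0, 4].

χ(G) = 3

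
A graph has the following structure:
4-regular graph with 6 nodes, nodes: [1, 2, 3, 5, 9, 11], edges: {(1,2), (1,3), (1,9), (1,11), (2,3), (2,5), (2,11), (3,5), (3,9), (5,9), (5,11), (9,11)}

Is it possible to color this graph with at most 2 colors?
The clique on vertices [1, 9, 11] has size 3 > 2, so it alone needs 3 colors.

No, G is not 2-colorable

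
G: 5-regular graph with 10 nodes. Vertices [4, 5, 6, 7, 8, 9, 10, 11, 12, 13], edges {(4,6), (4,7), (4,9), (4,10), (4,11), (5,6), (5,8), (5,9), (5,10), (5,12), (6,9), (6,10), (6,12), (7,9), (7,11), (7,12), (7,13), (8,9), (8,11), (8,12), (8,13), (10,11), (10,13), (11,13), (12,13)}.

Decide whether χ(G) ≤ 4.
A valid 4-coloring: color 1: [9, 11, 12]; color 2: [7, 8, 10]; color 3: [4, 5, 13]; color 4: [6].
(χ(G) = 4 ≤ 4.)

Yes, G is 4-colorable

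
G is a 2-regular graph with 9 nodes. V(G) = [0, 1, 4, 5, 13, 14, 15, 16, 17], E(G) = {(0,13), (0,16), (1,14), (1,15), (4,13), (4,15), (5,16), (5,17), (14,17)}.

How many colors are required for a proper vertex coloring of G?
χ(G) = 3

Clique number ω(G) = 2 (lower bound: χ ≥ ω).
Odd cycle [14, 17, 5, 16, 0, 13, 4, 15, 1] needs 3 colors (χ ≥ 3).
The coloring below uses 3 colors, so χ(G) = 3.
A valid 3-coloring: color 1: [13, 14, 15, 16]; color 2: [0, 1, 4, 17]; color 3: [5].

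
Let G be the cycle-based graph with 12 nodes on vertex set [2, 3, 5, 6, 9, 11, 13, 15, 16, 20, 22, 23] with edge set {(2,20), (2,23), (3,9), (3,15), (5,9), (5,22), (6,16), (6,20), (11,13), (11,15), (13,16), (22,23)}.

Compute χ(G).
χ(G) = 2

Clique number ω(G) = 2 (lower bound: χ ≥ ω).
The graph is bipartite (no odd cycle), so 2 colors suffice: χ(G) = 2.
A valid 2-coloring: color 1: [3, 5, 11, 16, 20, 23]; color 2: [2, 6, 9, 13, 15, 22].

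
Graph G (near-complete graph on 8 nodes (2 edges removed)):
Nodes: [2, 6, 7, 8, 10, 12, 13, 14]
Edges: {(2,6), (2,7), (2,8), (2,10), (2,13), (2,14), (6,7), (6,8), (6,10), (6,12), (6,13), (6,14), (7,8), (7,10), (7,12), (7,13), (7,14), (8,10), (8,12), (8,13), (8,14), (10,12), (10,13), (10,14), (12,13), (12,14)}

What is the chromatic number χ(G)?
Clique number ω(G) = 6 (lower bound: χ ≥ ω).
The clique on [2, 6, 7, 8, 10, 13] has size 6, forcing χ ≥ 6, and the coloring below uses 6 colors, so χ(G) = 6.
A valid 6-coloring: color 1: [6]; color 2: [10]; color 3: [8]; color 4: [7]; color 5: [13, 14]; color 6: [2, 12].

χ(G) = 6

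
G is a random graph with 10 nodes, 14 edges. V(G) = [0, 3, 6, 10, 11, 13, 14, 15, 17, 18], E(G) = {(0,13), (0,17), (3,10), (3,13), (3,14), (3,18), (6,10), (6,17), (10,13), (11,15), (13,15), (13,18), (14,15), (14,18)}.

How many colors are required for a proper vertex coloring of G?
Clique number ω(G) = 3 (lower bound: χ ≥ ω).
The clique on [3, 10, 13] has size 3, forcing χ ≥ 3, and the coloring below uses 3 colors, so χ(G) = 3.
A valid 3-coloring: color 1: [11, 13, 14, 17]; color 2: [0, 3, 6, 15]; color 3: [10, 18].

χ(G) = 3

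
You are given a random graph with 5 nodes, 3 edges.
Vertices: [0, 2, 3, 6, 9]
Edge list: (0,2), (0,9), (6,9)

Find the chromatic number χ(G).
Clique number ω(G) = 2 (lower bound: χ ≥ ω).
The graph is bipartite (no odd cycle), so 2 colors suffice: χ(G) = 2.
A valid 2-coloring: color 1: [2, 3, 9]; color 2: [0, 6].

χ(G) = 2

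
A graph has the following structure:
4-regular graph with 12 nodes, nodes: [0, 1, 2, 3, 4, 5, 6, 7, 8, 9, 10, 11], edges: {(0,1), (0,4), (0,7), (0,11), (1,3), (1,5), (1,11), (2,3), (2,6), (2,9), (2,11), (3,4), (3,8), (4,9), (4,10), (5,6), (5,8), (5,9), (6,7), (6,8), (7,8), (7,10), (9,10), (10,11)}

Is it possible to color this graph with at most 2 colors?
No, G is not 2-colorable

The clique on vertices [0, 1, 11] has size 3 > 2, so it alone needs 3 colors.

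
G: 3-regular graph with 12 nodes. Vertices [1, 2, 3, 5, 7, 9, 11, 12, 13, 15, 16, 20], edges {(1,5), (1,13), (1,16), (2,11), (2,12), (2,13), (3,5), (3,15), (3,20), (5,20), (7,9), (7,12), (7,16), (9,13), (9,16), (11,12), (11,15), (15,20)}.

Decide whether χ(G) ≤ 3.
A valid 3-coloring: color 1: [1, 9, 12, 20]; color 2: [3, 7, 11, 13]; color 3: [2, 5, 15, 16].
(χ(G) = 3 ≤ 3.)

Yes, G is 3-colorable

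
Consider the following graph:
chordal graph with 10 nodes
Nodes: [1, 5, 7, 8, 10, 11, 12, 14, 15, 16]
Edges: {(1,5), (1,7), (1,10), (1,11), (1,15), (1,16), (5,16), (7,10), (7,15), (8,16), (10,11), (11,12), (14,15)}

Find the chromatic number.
χ(G) = 3

Clique number ω(G) = 3 (lower bound: χ ≥ ω).
The clique on [1, 5, 16] has size 3, forcing χ ≥ 3, and the coloring below uses 3 colors, so χ(G) = 3.
A valid 3-coloring: color 1: [1, 8, 12, 14]; color 2: [10, 15, 16]; color 3: [5, 7, 11].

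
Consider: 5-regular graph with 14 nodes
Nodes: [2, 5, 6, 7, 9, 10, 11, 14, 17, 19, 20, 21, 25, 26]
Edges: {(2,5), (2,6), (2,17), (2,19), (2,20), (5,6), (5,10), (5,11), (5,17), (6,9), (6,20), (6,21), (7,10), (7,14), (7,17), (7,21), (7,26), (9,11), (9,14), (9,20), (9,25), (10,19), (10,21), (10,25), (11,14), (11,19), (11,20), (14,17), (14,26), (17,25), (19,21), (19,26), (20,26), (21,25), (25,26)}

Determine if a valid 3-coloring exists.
Suppose a proper 3-coloring c exists. The clique [2, 5, 6] takes 3 distinct colors; by symmetry let c(2) = 1, c(5) = 2, c(6) = 3.
- Vertex 17: neighbors [2, 5] already have colors [1, 2] ⇒ c(17) = 3.
- Vertex 20: neighbors [2, 6] already have colors [1, 3] ⇒ c(20) = 2.
- Vertex 9: neighbors [20, 6] already have colors [2, 3] ⇒ c(9) = 1.
- Vertex 14: neighbors [9, 17] already have colors [1, 3] ⇒ c(14) = 2.
- Vertex 7: neighbors [14, 17] already have colors [2, 3] ⇒ c(7) = 1.
- Vertex 10: neighbors [7, 5] already have colors [1, 2] ⇒ c(10) = 3.
- Vertex 19: neighbors [2, 10] already have colors [1, 3] ⇒ c(19) = 2.
- Vertex 21: neighbors [7, 19, 6] already have colors [1, 2, 3] — all 3 colors blocked. Contradiction.
The forced assignments end in a contradiction, so G has no proper 3-coloring (χ ≥ 4).

No, G is not 3-colorable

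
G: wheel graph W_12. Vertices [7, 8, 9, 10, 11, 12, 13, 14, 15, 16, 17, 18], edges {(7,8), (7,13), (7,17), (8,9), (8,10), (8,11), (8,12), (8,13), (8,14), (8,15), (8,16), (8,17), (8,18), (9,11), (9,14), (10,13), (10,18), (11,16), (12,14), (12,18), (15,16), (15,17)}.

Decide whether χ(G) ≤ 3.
No, G is not 3-colorable

Odd cycle [16, 15, 17, 7, 13, 10, 18, 12, 14, 9, 11] needs 3 colors (χ ≥ 3).
Vertex 8 is adjacent to every vertex of [7, 9, 10, 11, 12, 13, 14, 15, 16, 17, 18], which already need 3 colors among themselves, so 8 needs a new color (χ ≥ 4).
Hence χ(G) ≥ 4 > 3, so no proper 3-coloring exists.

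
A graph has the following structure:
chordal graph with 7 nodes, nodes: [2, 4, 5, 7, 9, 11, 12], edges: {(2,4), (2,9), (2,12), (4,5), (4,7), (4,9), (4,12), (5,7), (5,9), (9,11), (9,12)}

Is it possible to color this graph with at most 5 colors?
Yes, G is 5-colorable

A valid 5-coloring: color 1: [4, 11]; color 2: [7, 9]; color 3: [5, 12]; color 4: [2].
(χ(G) = 4 ≤ 5.)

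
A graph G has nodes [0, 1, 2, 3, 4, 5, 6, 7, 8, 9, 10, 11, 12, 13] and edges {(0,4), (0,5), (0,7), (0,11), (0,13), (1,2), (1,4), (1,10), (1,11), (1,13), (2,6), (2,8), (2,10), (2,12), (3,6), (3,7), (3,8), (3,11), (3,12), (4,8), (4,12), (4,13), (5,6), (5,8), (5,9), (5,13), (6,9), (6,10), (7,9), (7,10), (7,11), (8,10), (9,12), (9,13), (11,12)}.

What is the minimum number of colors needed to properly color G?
χ(G) = 4

Clique number ω(G) = 3 (lower bound: χ ≥ ω).
Suppose a proper 3-coloring c exists. The clique [0, 4, 13] takes 3 distinct colors; by symmetry let c(0) = 1, c(4) = 2, c(13) = 3.
- Vertex 1: neighbors [4, 13] already have colors [2, 3] ⇒ c(1) = 1.
- Vertex 5: neighbors [0, 13] already have colors [1, 3] ⇒ c(5) = 2.
- Vertex 9: neighbors [5, 13] already have colors [2, 3] ⇒ c(9) = 1.
- Vertex 6: neighbors [9, 5] already have colors [1, 2] ⇒ c(6) = 3.
- Vertex 2: neighbors [1, 6] already have colors [1, 3] ⇒ c(2) = 2.
- Vertex 10: neighbors [1, 2, 6] already have colors [1, 2, 3] — all 3 colors blocked. Contradiction.
The forced assignments end in a contradiction, so G has no proper 3-coloring (χ ≥ 4).
The coloring below uses 4 colors, so χ(G) = 4.
A valid 4-coloring: color 1: [4, 9, 10, 11]; color 2: [2, 7, 13]; color 3: [0, 1, 6, 8, 12]; color 4: [3, 5].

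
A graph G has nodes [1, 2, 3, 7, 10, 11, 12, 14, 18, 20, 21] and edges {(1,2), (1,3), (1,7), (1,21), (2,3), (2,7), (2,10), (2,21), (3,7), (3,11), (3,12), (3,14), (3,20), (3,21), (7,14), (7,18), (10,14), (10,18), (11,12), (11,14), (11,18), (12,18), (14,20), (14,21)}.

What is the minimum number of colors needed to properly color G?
χ(G) = 4

Clique number ω(G) = 4 (lower bound: χ ≥ ω).
The clique on [1, 2, 3, 21] has size 4, forcing χ ≥ 4, and the coloring below uses 4 colors, so χ(G) = 4.
A valid 4-coloring: color 1: [3, 18]; color 2: [2, 12, 14]; color 3: [7, 10, 11, 20, 21]; color 4: [1].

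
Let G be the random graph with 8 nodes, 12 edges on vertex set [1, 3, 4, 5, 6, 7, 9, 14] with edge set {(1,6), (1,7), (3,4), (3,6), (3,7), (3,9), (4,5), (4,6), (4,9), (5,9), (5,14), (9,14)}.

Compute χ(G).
Clique number ω(G) = 3 (lower bound: χ ≥ ω).
The clique on [3, 4, 9] has size 3, forcing χ ≥ 3, and the coloring below uses 3 colors, so χ(G) = 3.
A valid 3-coloring: color 1: [1, 4, 14]; color 2: [3, 5]; color 3: [6, 7, 9].

χ(G) = 3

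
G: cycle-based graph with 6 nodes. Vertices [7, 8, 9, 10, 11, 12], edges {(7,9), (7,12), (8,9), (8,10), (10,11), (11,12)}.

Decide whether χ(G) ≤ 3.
A valid 3-coloring: color 1: [9, 10, 12]; color 2: [7, 8, 11].
(χ(G) = 2 ≤ 3.)

Yes, G is 3-colorable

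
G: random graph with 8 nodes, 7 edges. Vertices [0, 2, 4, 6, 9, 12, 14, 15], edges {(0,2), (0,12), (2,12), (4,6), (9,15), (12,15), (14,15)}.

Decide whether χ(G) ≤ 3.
Yes, G is 3-colorable

A valid 3-coloring: color 1: [6, 9, 12, 14]; color 2: [2, 4, 15]; color 3: [0].
(χ(G) = 3 ≤ 3.)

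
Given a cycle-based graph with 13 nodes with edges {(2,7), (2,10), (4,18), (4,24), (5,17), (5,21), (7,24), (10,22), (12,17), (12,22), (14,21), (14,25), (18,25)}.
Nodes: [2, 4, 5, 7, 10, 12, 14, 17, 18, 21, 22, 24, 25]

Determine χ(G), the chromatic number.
χ(G) = 3

Clique number ω(G) = 2 (lower bound: χ ≥ ω).
Odd cycle [17, 5, 21, 14, 25, 18, 4, 24, 7, 2, 10, 22, 12] needs 3 colors (χ ≥ 3).
The coloring below uses 3 colors, so χ(G) = 3.
A valid 3-coloring: color 1: [4, 7, 17, 21, 22, 25]; color 2: [2, 5, 12, 14, 18, 24]; color 3: [10].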